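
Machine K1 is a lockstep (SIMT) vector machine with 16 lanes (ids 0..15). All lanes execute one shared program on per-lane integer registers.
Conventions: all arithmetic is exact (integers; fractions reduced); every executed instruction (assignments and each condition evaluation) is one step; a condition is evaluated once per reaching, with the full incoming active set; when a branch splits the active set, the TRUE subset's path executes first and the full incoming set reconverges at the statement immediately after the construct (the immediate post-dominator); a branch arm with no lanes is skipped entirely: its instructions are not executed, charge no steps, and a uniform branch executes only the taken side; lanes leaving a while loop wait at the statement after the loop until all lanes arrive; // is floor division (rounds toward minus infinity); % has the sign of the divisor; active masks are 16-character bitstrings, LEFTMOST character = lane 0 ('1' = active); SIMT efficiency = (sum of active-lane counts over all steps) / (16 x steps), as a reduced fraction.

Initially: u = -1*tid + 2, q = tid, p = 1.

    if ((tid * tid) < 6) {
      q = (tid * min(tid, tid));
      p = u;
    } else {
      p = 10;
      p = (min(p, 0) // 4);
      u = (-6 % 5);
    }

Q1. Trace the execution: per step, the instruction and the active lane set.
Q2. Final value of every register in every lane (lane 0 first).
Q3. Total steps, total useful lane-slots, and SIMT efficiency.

step 0: eval ((tid * tid) < 6)       1111111111111111
step 1: q <- (tid * min(tid, tid))   1110000000000000
step 2: p <- u                       1110000000000000
step 3: p <- 10                      0001111111111111
step 4: p <- (min(p, 0) // 4)        0001111111111111
step 5: u <- (-6 % 5)                0001111111111111

Answer: 6 steps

u: 2,1,0,4,4,4,4,4,4,4,4,4,4,4,4,4
q: 0,1,4,3,4,5,6,7,8,9,10,11,12,13,14,15
p: 2,1,0,0,0,0,0,0,0,0,0,0,0,0,0,0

steps = 6; useful = 61; efficiency = 61/96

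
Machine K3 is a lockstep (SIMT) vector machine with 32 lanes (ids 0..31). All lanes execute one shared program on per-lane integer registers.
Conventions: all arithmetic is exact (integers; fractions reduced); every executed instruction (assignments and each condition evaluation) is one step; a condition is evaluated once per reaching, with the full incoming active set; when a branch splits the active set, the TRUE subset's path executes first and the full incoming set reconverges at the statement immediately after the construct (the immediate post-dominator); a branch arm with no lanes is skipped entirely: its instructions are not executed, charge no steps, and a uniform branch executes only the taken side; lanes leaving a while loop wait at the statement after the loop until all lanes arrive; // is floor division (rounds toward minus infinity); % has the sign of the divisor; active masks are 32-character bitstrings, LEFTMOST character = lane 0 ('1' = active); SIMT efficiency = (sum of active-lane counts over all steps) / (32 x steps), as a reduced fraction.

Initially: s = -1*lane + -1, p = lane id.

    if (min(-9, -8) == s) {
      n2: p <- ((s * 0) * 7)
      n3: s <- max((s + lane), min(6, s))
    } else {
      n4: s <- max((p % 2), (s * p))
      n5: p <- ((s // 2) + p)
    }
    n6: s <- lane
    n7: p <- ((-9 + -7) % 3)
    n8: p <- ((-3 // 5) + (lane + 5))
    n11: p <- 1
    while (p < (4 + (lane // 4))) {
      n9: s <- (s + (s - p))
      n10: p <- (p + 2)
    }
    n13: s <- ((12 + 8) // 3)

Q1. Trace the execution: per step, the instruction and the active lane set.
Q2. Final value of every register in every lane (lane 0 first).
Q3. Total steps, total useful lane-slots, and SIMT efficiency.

step 0: eval (min(-9, -8) == s)      11111111111111111111111111111111
step 1: p <- ((s * 0) * 7)           00000000100000000000000000000000
step 2: s <- max((s + lane), min(6, s)) 00000000100000000000000000000000
step 3: s <- max((p % 2), (s * p))   11111111011111111111111111111111
step 4: p <- ((s // 2) + p)          11111111011111111111111111111111
step 5: s <- lane                    11111111111111111111111111111111
step 6: p <- ((-9 + -7) % 3)         11111111111111111111111111111111
step 7: p <- ((-3 // 5) + (lane + 5)) 11111111111111111111111111111111
step 8: p <- 1                       11111111111111111111111111111111
step 9: eval (p < (4 + (lane // 4))) 11111111111111111111111111111111
step 10: s <- (s + (s - p))           11111111111111111111111111111111
step 11: p <- (p + 2)                 11111111111111111111111111111111
step 12: eval (p < (4 + (lane // 4))) 11111111111111111111111111111111
step 13: s <- (s + (s - p))           11111111111111111111111111111111
step 14: p <- (p + 2)                 11111111111111111111111111111111
step 15: eval (p < (4 + (lane // 4))) 11111111111111111111111111111111
step 16: s <- (s + (s - p))           00000000111111111111111111111111
step 17: p <- (p + 2)                 00000000111111111111111111111111
step 18: eval (p < (4 + (lane // 4))) 00000000111111111111111111111111
step 19: s <- (s + (s - p))           00000000000000001111111111111111
step 20: p <- (p + 2)                 00000000000000001111111111111111
step 21: eval (p < (4 + (lane // 4))) 00000000000000001111111111111111
step 22: s <- (s + (s - p))           00000000000000000000000011111111
step 23: p <- (p + 2)                 00000000000000000000000011111111
step 24: eval (p < (4 + (lane // 4))) 00000000000000000000000011111111
step 25: s <- ((12 + 8) // 3)         11111111111111111111111111111111

Answer: 26 steps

s: 6,6,6,6,6,6,6,6,6,6,6,6,6,6,6,6,6,6,6,6,6,6,6,6,6,6,6,6,6,6,6,6
p: 5,5,5,5,5,5,5,5,7,7,7,7,7,7,7,7,9,9,9,9,9,9,9,9,11,11,11,11,11,11,11,11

steps = 26; useful = 624; efficiency = 624/832 = 3/4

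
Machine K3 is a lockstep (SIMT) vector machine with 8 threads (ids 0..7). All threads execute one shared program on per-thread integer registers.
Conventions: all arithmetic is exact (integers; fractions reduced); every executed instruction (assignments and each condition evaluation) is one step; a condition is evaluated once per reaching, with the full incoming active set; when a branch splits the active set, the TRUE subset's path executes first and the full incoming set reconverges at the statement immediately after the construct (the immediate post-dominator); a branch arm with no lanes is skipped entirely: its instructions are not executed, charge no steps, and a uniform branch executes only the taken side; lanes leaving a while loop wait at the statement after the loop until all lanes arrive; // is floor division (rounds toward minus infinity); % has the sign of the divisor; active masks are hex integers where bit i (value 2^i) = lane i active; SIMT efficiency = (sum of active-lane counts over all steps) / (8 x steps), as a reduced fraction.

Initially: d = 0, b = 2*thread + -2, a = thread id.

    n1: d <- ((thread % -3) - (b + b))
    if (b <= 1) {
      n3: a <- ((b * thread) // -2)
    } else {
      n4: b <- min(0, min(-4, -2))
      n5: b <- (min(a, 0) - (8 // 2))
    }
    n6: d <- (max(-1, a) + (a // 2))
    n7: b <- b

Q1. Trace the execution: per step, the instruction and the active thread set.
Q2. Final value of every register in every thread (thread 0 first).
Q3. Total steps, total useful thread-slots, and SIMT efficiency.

step 0: d <- ((thread % -3) - (b + b)) 0xff
step 1: eval (b <= 1)                0xff
step 2: a <- ((b * thread) // -2)    0x03
step 3: b <- min(0, min(-4, -2))     0xfc
step 4: b <- (min(a, 0) - (8 // 2))  0xfc
step 5: d <- (max(-1, a) + (a // 2)) 0xff
step 6: b <- b                       0xff

Answer: 7 steps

d: 0,0,3,4,6,7,9,10
b: -2,0,-4,-4,-4,-4,-4,-4
a: 0,0,2,3,4,5,6,7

steps = 7; useful = 46; efficiency = 46/56 = 23/28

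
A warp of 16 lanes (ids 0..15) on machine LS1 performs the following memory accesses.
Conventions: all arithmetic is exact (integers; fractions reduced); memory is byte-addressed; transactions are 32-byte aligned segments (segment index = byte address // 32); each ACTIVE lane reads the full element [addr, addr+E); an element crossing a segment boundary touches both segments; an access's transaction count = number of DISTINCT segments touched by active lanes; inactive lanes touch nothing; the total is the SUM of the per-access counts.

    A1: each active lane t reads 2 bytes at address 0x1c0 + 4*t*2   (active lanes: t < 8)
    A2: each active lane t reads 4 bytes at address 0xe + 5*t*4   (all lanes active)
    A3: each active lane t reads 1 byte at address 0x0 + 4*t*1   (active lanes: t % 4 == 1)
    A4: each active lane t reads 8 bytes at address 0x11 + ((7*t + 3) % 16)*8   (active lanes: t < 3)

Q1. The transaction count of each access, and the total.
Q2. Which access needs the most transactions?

A1: 2 transactions
A2: 10 transactions
A3: 2 transactions
A4: 3 transactions

Answer: 2,10,2,3; total 17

Answer: A2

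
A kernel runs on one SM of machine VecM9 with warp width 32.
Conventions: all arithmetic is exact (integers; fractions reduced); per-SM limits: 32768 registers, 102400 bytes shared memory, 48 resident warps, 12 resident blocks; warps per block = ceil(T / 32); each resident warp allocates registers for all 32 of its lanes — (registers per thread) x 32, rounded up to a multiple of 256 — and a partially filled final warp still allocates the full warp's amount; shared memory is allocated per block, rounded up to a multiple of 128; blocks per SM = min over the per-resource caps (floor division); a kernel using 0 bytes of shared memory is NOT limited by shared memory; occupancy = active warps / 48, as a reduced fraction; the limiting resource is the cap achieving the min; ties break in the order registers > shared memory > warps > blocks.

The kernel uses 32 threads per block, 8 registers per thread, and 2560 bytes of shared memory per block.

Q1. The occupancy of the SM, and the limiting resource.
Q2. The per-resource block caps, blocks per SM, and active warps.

Answer: occupancy 1/4, limited by blocks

registers: 128 blocks
shared memory: 40 blocks
warps: 48 blocks
blocks: 12 blocks

Answer: 12 blocks, 12 active warps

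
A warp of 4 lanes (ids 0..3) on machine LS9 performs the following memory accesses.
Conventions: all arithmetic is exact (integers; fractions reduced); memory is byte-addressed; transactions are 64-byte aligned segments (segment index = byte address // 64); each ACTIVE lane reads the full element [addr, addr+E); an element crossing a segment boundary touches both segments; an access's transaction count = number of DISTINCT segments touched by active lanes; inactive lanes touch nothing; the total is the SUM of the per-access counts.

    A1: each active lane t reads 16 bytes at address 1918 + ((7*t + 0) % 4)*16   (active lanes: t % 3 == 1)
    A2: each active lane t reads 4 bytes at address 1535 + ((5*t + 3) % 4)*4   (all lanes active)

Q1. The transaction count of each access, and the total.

A1: 1 transaction
A2: 2 transactions

Answer: 1,2; total 3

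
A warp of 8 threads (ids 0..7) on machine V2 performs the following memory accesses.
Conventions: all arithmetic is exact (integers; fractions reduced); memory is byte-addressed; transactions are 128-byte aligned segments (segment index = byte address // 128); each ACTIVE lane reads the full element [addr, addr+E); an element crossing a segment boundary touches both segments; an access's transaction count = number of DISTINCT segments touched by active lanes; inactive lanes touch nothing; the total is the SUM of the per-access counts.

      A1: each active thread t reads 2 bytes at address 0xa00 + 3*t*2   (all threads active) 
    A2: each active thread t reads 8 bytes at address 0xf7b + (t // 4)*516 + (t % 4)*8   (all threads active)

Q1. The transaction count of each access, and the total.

A1: 1 transaction
A2: 4 transactions

Answer: 1,4; total 5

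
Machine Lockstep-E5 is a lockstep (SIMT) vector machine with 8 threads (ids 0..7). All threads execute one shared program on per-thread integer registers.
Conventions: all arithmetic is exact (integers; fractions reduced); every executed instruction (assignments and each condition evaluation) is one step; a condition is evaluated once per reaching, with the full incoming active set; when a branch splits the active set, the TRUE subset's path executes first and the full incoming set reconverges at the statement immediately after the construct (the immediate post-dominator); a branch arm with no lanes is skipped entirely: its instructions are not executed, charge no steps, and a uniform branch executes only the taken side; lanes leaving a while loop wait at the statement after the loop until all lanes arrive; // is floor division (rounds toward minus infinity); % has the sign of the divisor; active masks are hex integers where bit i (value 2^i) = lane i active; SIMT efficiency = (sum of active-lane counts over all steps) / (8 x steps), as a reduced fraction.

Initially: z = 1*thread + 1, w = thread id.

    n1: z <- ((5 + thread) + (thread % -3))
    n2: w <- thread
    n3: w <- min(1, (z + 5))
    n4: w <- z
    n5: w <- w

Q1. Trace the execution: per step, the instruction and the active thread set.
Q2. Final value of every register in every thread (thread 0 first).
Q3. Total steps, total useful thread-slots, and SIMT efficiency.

step 0: z <- ((5 + thread) + (thread % -3)) 0xff
step 1: w <- thread                  0xff
step 2: w <- min(1, (z + 5))         0xff
step 3: w <- z                       0xff
step 4: w <- w                       0xff

Answer: 5 steps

z: 5,4,6,8,7,9,11,10
w: 5,4,6,8,7,9,11,10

steps = 5; useful = 40; efficiency = 40/40 = 1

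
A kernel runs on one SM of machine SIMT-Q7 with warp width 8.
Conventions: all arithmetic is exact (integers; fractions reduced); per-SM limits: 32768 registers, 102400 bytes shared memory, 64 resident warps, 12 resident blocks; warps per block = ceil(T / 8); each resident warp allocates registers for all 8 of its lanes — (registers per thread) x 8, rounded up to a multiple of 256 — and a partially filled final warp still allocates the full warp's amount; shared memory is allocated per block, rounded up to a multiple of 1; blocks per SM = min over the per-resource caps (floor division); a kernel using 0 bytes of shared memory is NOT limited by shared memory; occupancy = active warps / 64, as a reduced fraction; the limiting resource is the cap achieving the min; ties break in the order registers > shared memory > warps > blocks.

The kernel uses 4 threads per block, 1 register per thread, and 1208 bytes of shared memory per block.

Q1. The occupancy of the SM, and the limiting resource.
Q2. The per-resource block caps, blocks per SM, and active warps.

Answer: occupancy 3/16, limited by blocks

registers: 128 blocks
shared memory: 84 blocks
warps: 64 blocks
blocks: 12 blocks

Answer: 12 blocks, 12 active warps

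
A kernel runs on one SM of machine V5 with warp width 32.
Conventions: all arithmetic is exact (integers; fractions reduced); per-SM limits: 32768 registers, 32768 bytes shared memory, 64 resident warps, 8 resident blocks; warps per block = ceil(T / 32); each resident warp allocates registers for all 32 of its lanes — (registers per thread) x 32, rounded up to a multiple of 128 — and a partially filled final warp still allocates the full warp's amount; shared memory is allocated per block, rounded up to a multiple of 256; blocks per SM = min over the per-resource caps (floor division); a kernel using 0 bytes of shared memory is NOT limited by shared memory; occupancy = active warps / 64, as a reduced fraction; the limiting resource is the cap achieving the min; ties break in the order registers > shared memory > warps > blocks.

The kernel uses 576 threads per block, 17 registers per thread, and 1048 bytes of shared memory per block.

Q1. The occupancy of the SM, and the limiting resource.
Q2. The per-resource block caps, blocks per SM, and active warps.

Answer: occupancy 9/16, limited by registers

registers: 2 blocks
shared memory: 25 blocks
warps: 3 blocks
blocks: 8 blocks

Answer: 2 blocks, 36 active warps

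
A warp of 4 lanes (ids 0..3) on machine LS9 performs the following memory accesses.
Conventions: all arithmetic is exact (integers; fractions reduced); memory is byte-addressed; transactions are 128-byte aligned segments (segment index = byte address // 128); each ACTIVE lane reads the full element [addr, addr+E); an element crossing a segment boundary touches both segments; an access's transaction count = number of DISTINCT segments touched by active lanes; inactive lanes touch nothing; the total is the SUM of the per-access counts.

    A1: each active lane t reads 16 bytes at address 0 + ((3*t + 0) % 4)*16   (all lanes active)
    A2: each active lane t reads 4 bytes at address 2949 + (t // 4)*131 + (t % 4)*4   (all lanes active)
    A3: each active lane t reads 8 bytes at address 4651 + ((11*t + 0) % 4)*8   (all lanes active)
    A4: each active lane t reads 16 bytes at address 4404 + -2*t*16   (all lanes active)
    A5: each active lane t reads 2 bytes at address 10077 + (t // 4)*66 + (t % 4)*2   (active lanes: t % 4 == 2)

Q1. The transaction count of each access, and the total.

A1: 1 transaction
A2: 1 transaction
A3: 1 transaction
A4: 2 transactions
A5: 1 transaction

Answer: 1,1,1,2,1; total 6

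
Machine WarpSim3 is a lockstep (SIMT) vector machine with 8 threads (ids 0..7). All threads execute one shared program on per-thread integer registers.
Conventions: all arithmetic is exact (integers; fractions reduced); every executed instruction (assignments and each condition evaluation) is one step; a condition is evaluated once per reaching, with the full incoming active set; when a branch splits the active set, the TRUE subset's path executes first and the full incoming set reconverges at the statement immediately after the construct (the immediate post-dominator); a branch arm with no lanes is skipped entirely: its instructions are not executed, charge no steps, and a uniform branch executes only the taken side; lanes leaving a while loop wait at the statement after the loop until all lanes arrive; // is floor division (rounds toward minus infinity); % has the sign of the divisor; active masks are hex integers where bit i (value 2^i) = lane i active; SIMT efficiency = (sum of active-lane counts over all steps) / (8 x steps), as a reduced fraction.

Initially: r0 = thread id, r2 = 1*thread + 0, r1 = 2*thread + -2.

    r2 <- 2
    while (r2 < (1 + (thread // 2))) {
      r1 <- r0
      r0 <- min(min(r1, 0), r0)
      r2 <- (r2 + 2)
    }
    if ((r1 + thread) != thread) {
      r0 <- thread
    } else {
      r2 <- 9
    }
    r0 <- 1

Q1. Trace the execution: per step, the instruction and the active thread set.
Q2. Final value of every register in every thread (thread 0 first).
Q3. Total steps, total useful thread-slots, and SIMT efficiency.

step 0: r2 <- 2                      0xff
step 1: eval (r2 < (1 + (thread // 2))) 0xff
step 2: r1 <- r0                     0xf0
step 3: r0 <- min(min(r1, 0), r0)    0xf0
step 4: r2 <- (r2 + 2)               0xf0
step 5: eval (r2 < (1 + (thread // 2))) 0xf0
step 6: eval ((r1 + thread) != thread) 0xff
step 7: r0 <- thread                 0xfd
step 8: r2 <- 9                      0x02
step 9: r0 <- 1                      0xff

Answer: 10 steps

r0: 1,1,1,1,1,1,1,1
r2: 2,9,2,2,4,4,4,4
r1: -2,0,2,4,4,5,6,7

steps = 10; useful = 56; efficiency = 56/80 = 7/10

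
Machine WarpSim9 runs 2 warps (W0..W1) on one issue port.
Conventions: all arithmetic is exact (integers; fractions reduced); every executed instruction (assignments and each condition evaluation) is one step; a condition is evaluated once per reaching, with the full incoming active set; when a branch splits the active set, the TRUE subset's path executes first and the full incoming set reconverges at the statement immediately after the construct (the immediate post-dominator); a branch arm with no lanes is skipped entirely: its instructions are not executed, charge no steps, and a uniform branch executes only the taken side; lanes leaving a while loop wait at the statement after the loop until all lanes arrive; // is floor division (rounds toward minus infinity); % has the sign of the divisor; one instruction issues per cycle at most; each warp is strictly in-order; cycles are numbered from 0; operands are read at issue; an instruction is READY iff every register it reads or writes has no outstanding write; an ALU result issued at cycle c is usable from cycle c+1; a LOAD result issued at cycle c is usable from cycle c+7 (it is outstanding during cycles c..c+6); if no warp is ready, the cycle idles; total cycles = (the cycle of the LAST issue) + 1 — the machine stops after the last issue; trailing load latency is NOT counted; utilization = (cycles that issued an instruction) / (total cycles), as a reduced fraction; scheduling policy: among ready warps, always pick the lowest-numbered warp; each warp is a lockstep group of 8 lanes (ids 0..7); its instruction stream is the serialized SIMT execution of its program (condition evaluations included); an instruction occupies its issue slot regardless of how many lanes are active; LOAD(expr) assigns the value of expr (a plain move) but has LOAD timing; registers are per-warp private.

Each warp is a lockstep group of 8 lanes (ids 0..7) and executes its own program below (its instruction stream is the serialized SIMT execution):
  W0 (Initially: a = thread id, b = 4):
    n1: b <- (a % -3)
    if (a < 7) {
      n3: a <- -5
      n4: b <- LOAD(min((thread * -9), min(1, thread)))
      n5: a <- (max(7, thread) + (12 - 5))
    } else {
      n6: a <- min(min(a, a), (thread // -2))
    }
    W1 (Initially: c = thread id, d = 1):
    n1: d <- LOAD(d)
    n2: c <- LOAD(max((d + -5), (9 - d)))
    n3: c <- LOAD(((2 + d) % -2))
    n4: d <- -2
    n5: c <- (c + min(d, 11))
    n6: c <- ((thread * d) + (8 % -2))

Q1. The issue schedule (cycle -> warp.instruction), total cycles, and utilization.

cycle 0: W0.I0
cycle 1: W0.I1
cycle 2: W0.I2
cycle 3: W0.I3
cycle 4: W0.I4
cycle 5: W0.I5
cycle 6: W1.I0
cycle 7: idle
cycle 8: idle
cycle 9: idle
cycle 10: idle
cycle 11: idle
cycle 12: idle
cycle 13: W1.I1
cycle 14: idle
cycle 15: idle
cycle 16: idle
cycle 17: idle
cycle 18: idle
cycle 19: idle
cycle 20: W1.I2
cycle 21: W1.I3
cycle 22: idle
cycle 23: idle
cycle 24: idle
cycle 25: idle
cycle 26: idle
cycle 27: W1.I4
cycle 28: W1.I5

Answer: 29 cycles, utilization 12/29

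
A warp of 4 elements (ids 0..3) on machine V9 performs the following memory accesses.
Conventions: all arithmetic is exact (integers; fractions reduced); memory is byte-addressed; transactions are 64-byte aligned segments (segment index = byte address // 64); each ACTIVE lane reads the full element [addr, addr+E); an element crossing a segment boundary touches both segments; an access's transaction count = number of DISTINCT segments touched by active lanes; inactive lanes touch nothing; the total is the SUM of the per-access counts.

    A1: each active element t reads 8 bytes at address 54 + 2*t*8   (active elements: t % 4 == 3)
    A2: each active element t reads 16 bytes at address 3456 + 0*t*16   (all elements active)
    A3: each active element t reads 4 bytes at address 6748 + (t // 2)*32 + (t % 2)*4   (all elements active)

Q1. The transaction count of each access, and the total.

A1: 1 transaction
A2: 1 transaction
A3: 2 transactions

Answer: 1,1,2; total 4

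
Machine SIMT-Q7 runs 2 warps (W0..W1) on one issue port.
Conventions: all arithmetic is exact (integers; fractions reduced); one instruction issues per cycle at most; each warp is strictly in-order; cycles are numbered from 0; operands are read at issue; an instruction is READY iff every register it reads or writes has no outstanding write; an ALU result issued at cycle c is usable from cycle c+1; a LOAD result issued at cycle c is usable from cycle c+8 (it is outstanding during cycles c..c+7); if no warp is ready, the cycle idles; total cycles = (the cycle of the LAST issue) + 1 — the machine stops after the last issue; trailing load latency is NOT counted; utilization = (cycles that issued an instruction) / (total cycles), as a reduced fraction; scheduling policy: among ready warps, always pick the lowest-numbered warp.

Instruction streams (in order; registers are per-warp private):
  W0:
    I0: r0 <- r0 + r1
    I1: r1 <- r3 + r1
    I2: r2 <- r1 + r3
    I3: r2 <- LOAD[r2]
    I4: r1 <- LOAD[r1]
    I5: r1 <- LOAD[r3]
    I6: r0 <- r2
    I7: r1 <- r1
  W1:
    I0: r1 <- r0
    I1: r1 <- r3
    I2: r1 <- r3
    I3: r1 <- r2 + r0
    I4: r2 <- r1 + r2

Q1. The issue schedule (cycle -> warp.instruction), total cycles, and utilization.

cycle 0: W0.I0
cycle 1: W0.I1
cycle 2: W0.I2
cycle 3: W0.I3
cycle 4: W0.I4
cycle 5: W1.I0
cycle 6: W1.I1
cycle 7: W1.I2
cycle 8: W1.I3
cycle 9: W1.I4
cycle 10: idle
cycle 11: idle
cycle 12: W0.I5
cycle 13: W0.I6
cycle 14: idle
cycle 15: idle
cycle 16: idle
cycle 17: idle
cycle 18: idle
cycle 19: idle
cycle 20: W0.I7

Answer: 21 cycles, utilization 13/21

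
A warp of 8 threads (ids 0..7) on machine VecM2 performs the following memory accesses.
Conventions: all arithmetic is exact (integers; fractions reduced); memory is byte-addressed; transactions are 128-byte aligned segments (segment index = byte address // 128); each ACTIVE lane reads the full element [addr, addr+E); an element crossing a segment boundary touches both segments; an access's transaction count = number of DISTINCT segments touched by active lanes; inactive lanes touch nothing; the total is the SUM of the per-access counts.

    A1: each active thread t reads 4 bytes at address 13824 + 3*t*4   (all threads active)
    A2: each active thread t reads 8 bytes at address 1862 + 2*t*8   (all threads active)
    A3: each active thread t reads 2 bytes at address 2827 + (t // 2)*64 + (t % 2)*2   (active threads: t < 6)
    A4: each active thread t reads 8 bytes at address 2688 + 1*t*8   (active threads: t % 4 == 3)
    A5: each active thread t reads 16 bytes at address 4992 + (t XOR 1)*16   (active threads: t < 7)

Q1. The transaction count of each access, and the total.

A1: 1 transaction
A2: 2 transactions
A3: 2 transactions
A4: 1 transaction
A5: 1 transaction

Answer: 1,2,2,1,1; total 7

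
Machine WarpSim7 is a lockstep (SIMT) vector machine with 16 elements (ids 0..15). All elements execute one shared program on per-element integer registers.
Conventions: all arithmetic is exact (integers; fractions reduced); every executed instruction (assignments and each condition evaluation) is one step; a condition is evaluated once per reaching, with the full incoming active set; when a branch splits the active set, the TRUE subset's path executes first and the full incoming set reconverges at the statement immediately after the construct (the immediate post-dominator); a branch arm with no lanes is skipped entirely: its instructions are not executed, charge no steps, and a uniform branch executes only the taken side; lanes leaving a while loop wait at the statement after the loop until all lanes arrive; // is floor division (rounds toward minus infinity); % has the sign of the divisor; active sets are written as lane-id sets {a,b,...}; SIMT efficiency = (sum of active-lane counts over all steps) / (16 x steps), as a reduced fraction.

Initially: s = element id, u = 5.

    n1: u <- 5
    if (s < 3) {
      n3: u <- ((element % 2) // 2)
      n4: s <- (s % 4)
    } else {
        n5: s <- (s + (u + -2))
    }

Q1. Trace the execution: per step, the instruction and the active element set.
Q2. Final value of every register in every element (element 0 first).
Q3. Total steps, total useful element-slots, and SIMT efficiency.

step 0: u <- 5                       {0,1,2,3,4,5,6,7,8,9,10,11,12,13,14,15}
step 1: eval (s < 3)                 {0,1,2,3,4,5,6,7,8,9,10,11,12,13,14,15}
step 2: u <- ((element % 2) // 2)    {0,1,2}
step 3: s <- (s % 4)                 {0,1,2}
step 4: s <- (s + (u + -2))          {3,4,5,6,7,8,9,10,11,12,13,14,15}

Answer: 5 steps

s: 0,1,2,6,7,8,9,10,11,12,13,14,15,16,17,18
u: 0,0,0,5,5,5,5,5,5,5,5,5,5,5,5,5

steps = 5; useful = 51; efficiency = 51/80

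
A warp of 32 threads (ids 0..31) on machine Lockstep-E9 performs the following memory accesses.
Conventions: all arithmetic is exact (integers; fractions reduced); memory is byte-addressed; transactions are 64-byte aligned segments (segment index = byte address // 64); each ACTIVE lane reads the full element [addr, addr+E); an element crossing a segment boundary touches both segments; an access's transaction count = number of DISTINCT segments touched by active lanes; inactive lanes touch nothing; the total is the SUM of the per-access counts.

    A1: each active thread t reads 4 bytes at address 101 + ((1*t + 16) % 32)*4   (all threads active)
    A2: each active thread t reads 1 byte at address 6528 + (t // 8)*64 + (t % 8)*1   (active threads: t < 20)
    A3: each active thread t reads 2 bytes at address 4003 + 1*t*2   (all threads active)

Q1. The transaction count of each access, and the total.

A1: 3 transactions
A2: 3 transactions
A3: 2 transactions

Answer: 3,3,2; total 8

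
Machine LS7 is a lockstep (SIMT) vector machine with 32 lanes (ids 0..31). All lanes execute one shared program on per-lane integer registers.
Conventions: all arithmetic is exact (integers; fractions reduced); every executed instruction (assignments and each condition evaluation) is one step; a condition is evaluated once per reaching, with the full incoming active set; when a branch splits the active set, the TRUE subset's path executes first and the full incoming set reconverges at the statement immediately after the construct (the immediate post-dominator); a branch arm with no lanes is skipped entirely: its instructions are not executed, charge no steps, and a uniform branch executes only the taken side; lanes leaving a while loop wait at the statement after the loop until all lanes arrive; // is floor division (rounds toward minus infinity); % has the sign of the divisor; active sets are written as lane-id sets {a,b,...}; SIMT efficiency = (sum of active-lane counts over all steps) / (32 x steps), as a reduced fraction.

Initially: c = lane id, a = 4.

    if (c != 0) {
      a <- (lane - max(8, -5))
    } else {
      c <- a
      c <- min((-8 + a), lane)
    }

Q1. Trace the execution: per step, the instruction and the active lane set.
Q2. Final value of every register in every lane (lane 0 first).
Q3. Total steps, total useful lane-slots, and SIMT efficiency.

step 0: eval (c != 0)                {0,1,2,3,4,5,6,7,8,9,10,11,12,13,14,15,16,17,18,19,20,21,22,23,24,25,26,27,28,29,30,31}
step 1: a <- (lane - max(8, -5))     {1,2,3,4,5,6,7,8,9,10,11,12,13,14,15,16,17,18,19,20,21,22,23,24,25,26,27,28,29,30,31}
step 2: c <- a                       {0}
step 3: c <- min((-8 + a), lane)     {0}

Answer: 4 steps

c: -4,1,2,3,4,5,6,7,8,9,10,11,12,13,14,15,16,17,18,19,20,21,22,23,24,25,26,27,28,29,30,31
a: 4,-7,-6,-5,-4,-3,-2,-1,0,1,2,3,4,5,6,7,8,9,10,11,12,13,14,15,16,17,18,19,20,21,22,23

steps = 4; useful = 65; efficiency = 65/128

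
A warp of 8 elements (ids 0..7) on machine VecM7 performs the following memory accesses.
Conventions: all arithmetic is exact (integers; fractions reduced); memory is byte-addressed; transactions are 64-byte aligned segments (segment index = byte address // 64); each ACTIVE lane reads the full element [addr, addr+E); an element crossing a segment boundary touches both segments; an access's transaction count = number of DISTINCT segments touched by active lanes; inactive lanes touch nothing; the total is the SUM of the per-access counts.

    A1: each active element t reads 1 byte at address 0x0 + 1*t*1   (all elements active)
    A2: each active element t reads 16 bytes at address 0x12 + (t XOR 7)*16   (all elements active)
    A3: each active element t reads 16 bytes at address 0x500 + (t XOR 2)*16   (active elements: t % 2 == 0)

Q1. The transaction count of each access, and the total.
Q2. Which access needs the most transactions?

A1: 1 transaction
A2: 3 transactions
A3: 2 transactions

Answer: 1,3,2; total 6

Answer: A2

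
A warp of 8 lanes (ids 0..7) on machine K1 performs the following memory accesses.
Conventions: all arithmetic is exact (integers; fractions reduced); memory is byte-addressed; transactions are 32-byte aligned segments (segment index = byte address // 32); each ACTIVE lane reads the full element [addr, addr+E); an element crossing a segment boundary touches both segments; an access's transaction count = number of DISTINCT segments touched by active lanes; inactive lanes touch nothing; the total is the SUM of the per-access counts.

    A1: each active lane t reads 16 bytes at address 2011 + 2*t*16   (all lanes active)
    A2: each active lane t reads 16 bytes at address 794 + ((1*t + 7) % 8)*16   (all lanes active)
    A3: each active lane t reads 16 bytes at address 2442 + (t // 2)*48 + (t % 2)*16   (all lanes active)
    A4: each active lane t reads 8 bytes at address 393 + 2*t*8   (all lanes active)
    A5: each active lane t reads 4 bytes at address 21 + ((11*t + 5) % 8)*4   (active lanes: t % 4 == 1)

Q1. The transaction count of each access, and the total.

A1: 9 transactions
A2: 5 transactions
A3: 6 transactions
A4: 5 transactions
A5: 2 transactions

Answer: 9,5,6,5,2; total 27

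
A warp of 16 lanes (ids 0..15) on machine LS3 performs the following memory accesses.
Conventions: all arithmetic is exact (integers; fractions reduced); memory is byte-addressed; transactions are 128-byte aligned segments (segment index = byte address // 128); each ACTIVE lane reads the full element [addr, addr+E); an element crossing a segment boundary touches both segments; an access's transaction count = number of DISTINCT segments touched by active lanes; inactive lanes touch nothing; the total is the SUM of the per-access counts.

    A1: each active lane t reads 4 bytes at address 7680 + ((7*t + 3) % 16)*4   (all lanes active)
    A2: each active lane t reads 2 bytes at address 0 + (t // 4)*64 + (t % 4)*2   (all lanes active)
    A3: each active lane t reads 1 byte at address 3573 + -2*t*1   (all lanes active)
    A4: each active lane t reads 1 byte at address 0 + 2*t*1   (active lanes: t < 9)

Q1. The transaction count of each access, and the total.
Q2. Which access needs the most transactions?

A1: 1 transaction
A2: 2 transactions
A3: 1 transaction
A4: 1 transaction

Answer: 1,2,1,1; total 5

Answer: A2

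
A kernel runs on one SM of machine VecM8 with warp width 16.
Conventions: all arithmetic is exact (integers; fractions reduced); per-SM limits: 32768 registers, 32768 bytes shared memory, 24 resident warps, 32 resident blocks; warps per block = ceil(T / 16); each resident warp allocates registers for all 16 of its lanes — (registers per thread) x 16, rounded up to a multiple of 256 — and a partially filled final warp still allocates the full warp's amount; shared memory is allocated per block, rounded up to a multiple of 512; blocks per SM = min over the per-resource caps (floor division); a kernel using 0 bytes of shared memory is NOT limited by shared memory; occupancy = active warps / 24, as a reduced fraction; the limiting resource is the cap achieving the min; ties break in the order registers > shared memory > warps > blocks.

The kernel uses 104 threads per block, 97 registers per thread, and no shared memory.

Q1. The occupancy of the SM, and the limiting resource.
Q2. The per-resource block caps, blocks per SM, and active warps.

Answer: occupancy 7/12, limited by registers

registers: 2 blocks
shared memory: no limit (kernel uses none)
warps: 3 blocks
blocks: 32 blocks

Answer: 2 blocks, 14 active warps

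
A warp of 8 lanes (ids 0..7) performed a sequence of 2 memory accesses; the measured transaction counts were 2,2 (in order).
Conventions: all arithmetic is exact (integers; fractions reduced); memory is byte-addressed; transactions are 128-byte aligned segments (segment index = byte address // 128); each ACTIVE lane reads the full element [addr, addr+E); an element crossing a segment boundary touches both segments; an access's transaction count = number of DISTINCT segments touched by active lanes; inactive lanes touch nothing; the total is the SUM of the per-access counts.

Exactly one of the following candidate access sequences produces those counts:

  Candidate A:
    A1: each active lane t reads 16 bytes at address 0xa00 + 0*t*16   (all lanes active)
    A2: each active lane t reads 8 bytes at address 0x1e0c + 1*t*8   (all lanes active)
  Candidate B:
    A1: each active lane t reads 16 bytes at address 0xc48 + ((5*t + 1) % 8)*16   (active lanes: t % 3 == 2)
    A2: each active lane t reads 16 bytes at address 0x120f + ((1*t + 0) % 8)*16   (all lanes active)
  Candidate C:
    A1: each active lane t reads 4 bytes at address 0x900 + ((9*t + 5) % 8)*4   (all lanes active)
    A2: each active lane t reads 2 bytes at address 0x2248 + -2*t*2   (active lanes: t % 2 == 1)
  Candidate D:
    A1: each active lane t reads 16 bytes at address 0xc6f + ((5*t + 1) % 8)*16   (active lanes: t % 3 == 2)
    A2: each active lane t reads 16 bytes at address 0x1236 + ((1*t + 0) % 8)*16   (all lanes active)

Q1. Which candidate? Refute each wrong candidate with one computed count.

A: A1 gives 1 transaction, not 2
C: A1 gives 1 transaction, not 2
D: A1 gives 1 transaction, not 2
B: all counts match (2,2)

Answer: B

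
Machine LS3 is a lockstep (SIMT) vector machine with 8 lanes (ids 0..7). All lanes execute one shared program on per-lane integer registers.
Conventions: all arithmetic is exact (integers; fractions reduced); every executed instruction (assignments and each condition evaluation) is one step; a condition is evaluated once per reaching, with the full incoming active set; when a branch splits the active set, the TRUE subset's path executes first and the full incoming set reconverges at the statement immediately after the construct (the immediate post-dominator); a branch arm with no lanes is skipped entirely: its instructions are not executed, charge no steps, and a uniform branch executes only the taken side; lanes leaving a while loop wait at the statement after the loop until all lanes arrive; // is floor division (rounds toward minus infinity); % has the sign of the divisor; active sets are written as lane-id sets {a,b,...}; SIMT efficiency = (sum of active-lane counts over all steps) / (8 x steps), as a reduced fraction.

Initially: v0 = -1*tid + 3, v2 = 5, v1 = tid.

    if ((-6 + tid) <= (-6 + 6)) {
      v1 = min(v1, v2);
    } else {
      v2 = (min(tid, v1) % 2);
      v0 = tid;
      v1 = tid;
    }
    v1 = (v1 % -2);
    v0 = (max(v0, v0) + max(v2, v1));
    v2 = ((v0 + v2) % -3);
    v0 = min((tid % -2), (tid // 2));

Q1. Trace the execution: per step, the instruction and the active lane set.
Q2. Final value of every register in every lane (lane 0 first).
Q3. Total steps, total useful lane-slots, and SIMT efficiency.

step 0: eval ((-6 + tid) <= (-6 + 6)) {0,1,2,3,4,5,6,7}
step 1: v1 <- min(v1, v2)            {0,1,2,3,4,5,6}
step 2: v2 <- (min(tid, v1) % 2)     {7}
step 3: v0 <- tid                    {7}
step 4: v1 <- tid                    {7}
step 5: v1 <- (v1 % -2)              {0,1,2,3,4,5,6,7}
step 6: v0 <- (max(v0, v0) + max(v2, v1)) {0,1,2,3,4,5,6,7}
step 7: v2 <- ((v0 + v2) % -3)       {0,1,2,3,4,5,6,7}
step 8: v0 <- min((tid % -2), (tid // 2)) {0,1,2,3,4,5,6,7}

Answer: 9 steps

v0: 0,-1,0,-1,0,-1,0,-1
v2: -2,0,-1,-2,0,-1,-2,0
v1: 0,-1,0,-1,0,-1,-1,-1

steps = 9; useful = 50; efficiency = 50/72 = 25/36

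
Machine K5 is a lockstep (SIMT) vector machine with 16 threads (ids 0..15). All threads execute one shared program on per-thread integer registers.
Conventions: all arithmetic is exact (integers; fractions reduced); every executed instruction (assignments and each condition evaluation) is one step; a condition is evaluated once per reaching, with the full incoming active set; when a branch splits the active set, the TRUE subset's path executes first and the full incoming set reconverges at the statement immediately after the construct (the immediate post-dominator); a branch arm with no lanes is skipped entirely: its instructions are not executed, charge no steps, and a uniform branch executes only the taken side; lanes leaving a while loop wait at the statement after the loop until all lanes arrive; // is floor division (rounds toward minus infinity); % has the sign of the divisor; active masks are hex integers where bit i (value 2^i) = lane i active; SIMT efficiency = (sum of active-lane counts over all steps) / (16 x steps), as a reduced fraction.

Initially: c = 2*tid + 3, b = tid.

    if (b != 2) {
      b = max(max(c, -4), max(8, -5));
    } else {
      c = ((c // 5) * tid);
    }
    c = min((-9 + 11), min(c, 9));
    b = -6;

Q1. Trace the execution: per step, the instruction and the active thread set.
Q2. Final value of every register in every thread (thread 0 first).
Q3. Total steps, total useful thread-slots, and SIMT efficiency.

step 0: eval (b != 2)                0xffff
step 1: b <- max(max(c, -4), max(8, -5)) 0xfffb
step 2: c <- ((c // 5) * tid)        0x0004
step 3: c <- min((-9 + 11), min(c, 9)) 0xffff
step 4: b <- -6                      0xffff

Answer: 5 steps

c: 2,2,2,2,2,2,2,2,2,2,2,2,2,2,2,2
b: -6,-6,-6,-6,-6,-6,-6,-6,-6,-6,-6,-6,-6,-6,-6,-6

steps = 5; useful = 64; efficiency = 64/80 = 4/5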